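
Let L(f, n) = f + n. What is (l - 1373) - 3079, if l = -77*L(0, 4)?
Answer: -4760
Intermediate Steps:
l = -308 (l = -77*(0 + 4) = -77*4 = -308)
(l - 1373) - 3079 = (-308 - 1373) - 3079 = -1681 - 3079 = -4760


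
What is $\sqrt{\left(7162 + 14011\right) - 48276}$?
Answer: $i \sqrt{27103} \approx 164.63 i$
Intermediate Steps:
$\sqrt{\left(7162 + 14011\right) - 48276} = \sqrt{21173 - 48276} = \sqrt{-27103} = i \sqrt{27103}$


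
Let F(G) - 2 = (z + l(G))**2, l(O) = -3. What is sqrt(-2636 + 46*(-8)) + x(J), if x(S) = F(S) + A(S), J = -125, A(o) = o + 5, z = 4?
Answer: -117 + 2*I*sqrt(751) ≈ -117.0 + 54.809*I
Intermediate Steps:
A(o) = 5 + o
F(G) = 3 (F(G) = 2 + (4 - 3)**2 = 2 + 1**2 = 2 + 1 = 3)
x(S) = 8 + S (x(S) = 3 + (5 + S) = 8 + S)
sqrt(-2636 + 46*(-8)) + x(J) = sqrt(-2636 + 46*(-8)) + (8 - 125) = sqrt(-2636 - 368) - 117 = sqrt(-3004) - 117 = 2*I*sqrt(751) - 117 = -117 + 2*I*sqrt(751)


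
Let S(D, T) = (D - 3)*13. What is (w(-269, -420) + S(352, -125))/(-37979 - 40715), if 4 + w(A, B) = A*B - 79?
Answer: -58717/39347 ≈ -1.4923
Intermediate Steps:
w(A, B) = -83 + A*B (w(A, B) = -4 + (A*B - 79) = -4 + (-79 + A*B) = -83 + A*B)
S(D, T) = -39 + 13*D (S(D, T) = (-3 + D)*13 = -39 + 13*D)
(w(-269, -420) + S(352, -125))/(-37979 - 40715) = ((-83 - 269*(-420)) + (-39 + 13*352))/(-37979 - 40715) = ((-83 + 112980) + (-39 + 4576))/(-78694) = (112897 + 4537)*(-1/78694) = 117434*(-1/78694) = -58717/39347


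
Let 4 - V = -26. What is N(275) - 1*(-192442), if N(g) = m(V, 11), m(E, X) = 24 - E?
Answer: 192436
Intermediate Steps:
V = 30 (V = 4 - 1*(-26) = 4 + 26 = 30)
N(g) = -6 (N(g) = 24 - 1*30 = 24 - 30 = -6)
N(275) - 1*(-192442) = -6 - 1*(-192442) = -6 + 192442 = 192436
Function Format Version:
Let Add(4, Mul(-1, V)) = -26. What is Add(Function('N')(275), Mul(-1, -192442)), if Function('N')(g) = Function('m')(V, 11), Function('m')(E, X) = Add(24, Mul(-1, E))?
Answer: 192436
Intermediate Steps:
V = 30 (V = Add(4, Mul(-1, -26)) = Add(4, 26) = 30)
Function('N')(g) = -6 (Function('N')(g) = Add(24, Mul(-1, 30)) = Add(24, -30) = -6)
Add(Function('N')(275), Mul(-1, -192442)) = Add(-6, Mul(-1, -192442)) = Add(-6, 192442) = 192436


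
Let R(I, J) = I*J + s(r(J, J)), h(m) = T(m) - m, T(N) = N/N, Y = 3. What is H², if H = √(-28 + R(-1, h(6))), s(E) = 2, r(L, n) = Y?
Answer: -21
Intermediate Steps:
r(L, n) = 3
T(N) = 1
h(m) = 1 - m
R(I, J) = 2 + I*J (R(I, J) = I*J + 2 = 2 + I*J)
H = I*√21 (H = √(-28 + (2 - (1 - 1*6))) = √(-28 + (2 - (1 - 6))) = √(-28 + (2 - 1*(-5))) = √(-28 + (2 + 5)) = √(-28 + 7) = √(-21) = I*√21 ≈ 4.5826*I)
H² = (I*√21)² = -21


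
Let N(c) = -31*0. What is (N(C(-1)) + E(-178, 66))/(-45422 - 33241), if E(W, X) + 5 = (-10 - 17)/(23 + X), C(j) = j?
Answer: 472/7001007 ≈ 6.7419e-5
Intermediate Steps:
N(c) = 0
E(W, X) = -5 - 27/(23 + X) (E(W, X) = -5 + (-10 - 17)/(23 + X) = -5 - 27/(23 + X))
(N(C(-1)) + E(-178, 66))/(-45422 - 33241) = (0 + (-142 - 5*66)/(23 + 66))/(-45422 - 33241) = (0 + (-142 - 330)/89)/(-78663) = (0 + (1/89)*(-472))*(-1/78663) = (0 - 472/89)*(-1/78663) = -472/89*(-1/78663) = 472/7001007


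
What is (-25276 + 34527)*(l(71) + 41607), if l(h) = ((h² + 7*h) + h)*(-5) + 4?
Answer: 125499066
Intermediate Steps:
l(h) = 4 - 40*h - 5*h² (l(h) = (h² + 8*h)*(-5) + 4 = (-40*h - 5*h²) + 4 = 4 - 40*h - 5*h²)
(-25276 + 34527)*(l(71) + 41607) = (-25276 + 34527)*((4 - 40*71 - 5*71²) + 41607) = 9251*((4 - 2840 - 5*5041) + 41607) = 9251*((4 - 2840 - 25205) + 41607) = 9251*(-28041 + 41607) = 9251*13566 = 125499066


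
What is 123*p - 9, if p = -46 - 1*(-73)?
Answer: 3312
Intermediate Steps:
p = 27 (p = -46 + 73 = 27)
123*p - 9 = 123*27 - 9 = 3321 - 9 = 3312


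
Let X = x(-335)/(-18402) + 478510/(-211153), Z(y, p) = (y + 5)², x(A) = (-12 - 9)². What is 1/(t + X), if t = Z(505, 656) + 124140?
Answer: 1295212502/497669485548649 ≈ 2.6026e-6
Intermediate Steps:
x(A) = 441 (x(A) = (-21)² = 441)
Z(y, p) = (5 + y)²
X = -2966219831/1295212502 (X = 441/(-18402) + 478510/(-211153) = 441*(-1/18402) + 478510*(-1/211153) = -147/6134 - 478510/211153 = -2966219831/1295212502 ≈ -2.2901)
t = 384240 (t = (5 + 505)² + 124140 = 510² + 124140 = 260100 + 124140 = 384240)
1/(t + X) = 1/(384240 - 2966219831/1295212502) = 1/(497669485548649/1295212502) = 1295212502/497669485548649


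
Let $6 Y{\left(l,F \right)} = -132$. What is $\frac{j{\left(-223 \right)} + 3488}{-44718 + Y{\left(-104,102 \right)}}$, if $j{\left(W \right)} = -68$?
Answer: $- \frac{171}{2237} \approx -0.076442$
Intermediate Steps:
$Y{\left(l,F \right)} = -22$ ($Y{\left(l,F \right)} = \frac{1}{6} \left(-132\right) = -22$)
$\frac{j{\left(-223 \right)} + 3488}{-44718 + Y{\left(-104,102 \right)}} = \frac{-68 + 3488}{-44718 - 22} = \frac{3420}{-44740} = 3420 \left(- \frac{1}{44740}\right) = - \frac{171}{2237}$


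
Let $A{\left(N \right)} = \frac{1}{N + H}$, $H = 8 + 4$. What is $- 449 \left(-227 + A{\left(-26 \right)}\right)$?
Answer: $\frac{1427371}{14} \approx 1.0196 \cdot 10^{5}$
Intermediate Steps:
$H = 12$
$A{\left(N \right)} = \frac{1}{12 + N}$ ($A{\left(N \right)} = \frac{1}{N + 12} = \frac{1}{12 + N}$)
$- 449 \left(-227 + A{\left(-26 \right)}\right) = - 449 \left(-227 + \frac{1}{12 - 26}\right) = - 449 \left(-227 + \frac{1}{-14}\right) = - 449 \left(-227 - \frac{1}{14}\right) = \left(-449\right) \left(- \frac{3179}{14}\right) = \frac{1427371}{14}$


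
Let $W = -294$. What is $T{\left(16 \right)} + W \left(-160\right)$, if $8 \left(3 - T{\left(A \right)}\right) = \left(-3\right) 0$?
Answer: $47043$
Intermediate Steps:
$T{\left(A \right)} = 3$ ($T{\left(A \right)} = 3 - \frac{\left(-3\right) 0}{8} = 3 - 0 = 3 + 0 = 3$)
$T{\left(16 \right)} + W \left(-160\right) = 3 - -47040 = 3 + 47040 = 47043$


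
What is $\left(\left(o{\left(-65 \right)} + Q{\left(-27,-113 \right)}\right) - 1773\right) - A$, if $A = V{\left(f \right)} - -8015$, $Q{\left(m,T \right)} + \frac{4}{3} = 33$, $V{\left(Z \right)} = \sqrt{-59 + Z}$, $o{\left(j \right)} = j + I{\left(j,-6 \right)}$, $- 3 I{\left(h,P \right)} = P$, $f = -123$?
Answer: $- \frac{29458}{3} - i \sqrt{182} \approx -9819.3 - 13.491 i$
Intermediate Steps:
$I{\left(h,P \right)} = - \frac{P}{3}$
$o{\left(j \right)} = 2 + j$ ($o{\left(j \right)} = j - -2 = j + 2 = 2 + j$)
$Q{\left(m,T \right)} = \frac{95}{3}$ ($Q{\left(m,T \right)} = - \frac{4}{3} + 33 = \frac{95}{3}$)
$A = 8015 + i \sqrt{182}$ ($A = \sqrt{-59 - 123} - -8015 = \sqrt{-182} + 8015 = i \sqrt{182} + 8015 = 8015 + i \sqrt{182} \approx 8015.0 + 13.491 i$)
$\left(\left(o{\left(-65 \right)} + Q{\left(-27,-113 \right)}\right) - 1773\right) - A = \left(\left(\left(2 - 65\right) + \frac{95}{3}\right) - 1773\right) - \left(8015 + i \sqrt{182}\right) = \left(\left(-63 + \frac{95}{3}\right) - 1773\right) - \left(8015 + i \sqrt{182}\right) = \left(- \frac{94}{3} - 1773\right) - \left(8015 + i \sqrt{182}\right) = - \frac{5413}{3} - \left(8015 + i \sqrt{182}\right) = - \frac{29458}{3} - i \sqrt{182}$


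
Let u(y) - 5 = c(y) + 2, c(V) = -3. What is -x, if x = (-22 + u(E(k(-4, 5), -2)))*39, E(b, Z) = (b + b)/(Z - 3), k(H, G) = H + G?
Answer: 702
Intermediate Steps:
k(H, G) = G + H
E(b, Z) = 2*b/(-3 + Z) (E(b, Z) = (2*b)/(-3 + Z) = 2*b/(-3 + Z))
u(y) = 4 (u(y) = 5 + (-3 + 2) = 5 - 1 = 4)
x = -702 (x = (-22 + 4)*39 = -18*39 = -702)
-x = -1*(-702) = 702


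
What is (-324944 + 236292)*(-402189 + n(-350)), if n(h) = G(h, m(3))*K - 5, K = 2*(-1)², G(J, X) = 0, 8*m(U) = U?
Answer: 35655302488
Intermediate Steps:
m(U) = U/8
K = 2 (K = 2*1 = 2)
n(h) = -5 (n(h) = 0*2 - 5 = 0 - 5 = -5)
(-324944 + 236292)*(-402189 + n(-350)) = (-324944 + 236292)*(-402189 - 5) = -88652*(-402194) = 35655302488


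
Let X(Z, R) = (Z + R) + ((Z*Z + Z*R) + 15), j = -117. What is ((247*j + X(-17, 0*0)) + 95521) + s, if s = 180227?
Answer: 247136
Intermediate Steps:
X(Z, R) = 15 + R + Z + Z**2 + R*Z (X(Z, R) = (R + Z) + ((Z**2 + R*Z) + 15) = (R + Z) + (15 + Z**2 + R*Z) = 15 + R + Z + Z**2 + R*Z)
((247*j + X(-17, 0*0)) + 95521) + s = ((247*(-117) + (15 + 0*0 - 17 + (-17)**2 + (0*0)*(-17))) + 95521) + 180227 = ((-28899 + (15 + 0 - 17 + 289 + 0*(-17))) + 95521) + 180227 = ((-28899 + (15 + 0 - 17 + 289 + 0)) + 95521) + 180227 = ((-28899 + 287) + 95521) + 180227 = (-28612 + 95521) + 180227 = 66909 + 180227 = 247136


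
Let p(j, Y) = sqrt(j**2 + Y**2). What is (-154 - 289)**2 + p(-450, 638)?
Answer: 196249 + 2*sqrt(152386) ≈ 1.9703e+5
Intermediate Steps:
p(j, Y) = sqrt(Y**2 + j**2)
(-154 - 289)**2 + p(-450, 638) = (-154 - 289)**2 + sqrt(638**2 + (-450)**2) = (-443)**2 + sqrt(407044 + 202500) = 196249 + sqrt(609544) = 196249 + 2*sqrt(152386)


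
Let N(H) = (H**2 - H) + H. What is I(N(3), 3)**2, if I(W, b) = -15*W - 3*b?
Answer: 20736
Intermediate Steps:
N(H) = H**2
I(N(3), 3)**2 = (-15*3**2 - 3*3)**2 = (-15*9 - 9)**2 = (-135 - 9)**2 = (-144)**2 = 20736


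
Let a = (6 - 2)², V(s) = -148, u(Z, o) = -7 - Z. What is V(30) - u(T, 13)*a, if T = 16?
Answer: 220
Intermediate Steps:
a = 16 (a = 4² = 16)
V(30) - u(T, 13)*a = -148 - (-7 - 1*16)*16 = -148 - (-7 - 16)*16 = -148 - (-23)*16 = -148 - 1*(-368) = -148 + 368 = 220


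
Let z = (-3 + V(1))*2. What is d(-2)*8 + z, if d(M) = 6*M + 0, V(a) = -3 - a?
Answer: -110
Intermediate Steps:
d(M) = 6*M
z = -14 (z = (-3 + (-3 - 1*1))*2 = (-3 + (-3 - 1))*2 = (-3 - 4)*2 = -7*2 = -14)
d(-2)*8 + z = (6*(-2))*8 - 14 = -12*8 - 14 = -96 - 14 = -110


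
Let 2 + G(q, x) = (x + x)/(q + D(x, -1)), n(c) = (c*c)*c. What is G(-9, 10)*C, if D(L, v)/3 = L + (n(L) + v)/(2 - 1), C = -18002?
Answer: 54150016/1509 ≈ 35885.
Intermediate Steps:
n(c) = c**3 (n(c) = c**2*c = c**3)
D(L, v) = 3*L + 3*v + 3*L**3 (D(L, v) = 3*(L + (L**3 + v)/(2 - 1)) = 3*(L + (v + L**3)/1) = 3*(L + (v + L**3)*1) = 3*(L + (v + L**3)) = 3*(L + v + L**3) = 3*L + 3*v + 3*L**3)
G(q, x) = -2 + 2*x/(-3 + q + 3*x + 3*x**3) (G(q, x) = -2 + (x + x)/(q + (3*x + 3*(-1) + 3*x**3)) = -2 + (2*x)/(q + (3*x - 3 + 3*x**3)) = -2 + (2*x)/(q + (-3 + 3*x + 3*x**3)) = -2 + (2*x)/(-3 + q + 3*x + 3*x**3) = -2 + 2*x/(-3 + q + 3*x + 3*x**3))
G(-9, 10)*C = (2*(3 - 1*(-9) - 3*10**3 - 2*10)/(-3 - 9 + 3*10 + 3*10**3))*(-18002) = (2*(3 + 9 - 3*1000 - 20)/(-3 - 9 + 30 + 3*1000))*(-18002) = (2*(3 + 9 - 3000 - 20)/(-3 - 9 + 30 + 3000))*(-18002) = (2*(-3008)/3018)*(-18002) = (2*(1/3018)*(-3008))*(-18002) = -3008/1509*(-18002) = 54150016/1509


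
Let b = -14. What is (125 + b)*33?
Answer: 3663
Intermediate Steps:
(125 + b)*33 = (125 - 14)*33 = 111*33 = 3663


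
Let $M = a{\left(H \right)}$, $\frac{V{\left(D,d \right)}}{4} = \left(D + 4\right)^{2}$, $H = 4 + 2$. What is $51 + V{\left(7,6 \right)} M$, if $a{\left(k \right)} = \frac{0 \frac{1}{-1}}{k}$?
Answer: $51$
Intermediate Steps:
$H = 6$
$V{\left(D,d \right)} = 4 \left(4 + D\right)^{2}$ ($V{\left(D,d \right)} = 4 \left(D + 4\right)^{2} = 4 \left(4 + D\right)^{2}$)
$a{\left(k \right)} = 0$ ($a{\left(k \right)} = \frac{0 \left(-1\right)}{k} = \frac{0}{k} = 0$)
$M = 0$
$51 + V{\left(7,6 \right)} M = 51 + 4 \left(4 + 7\right)^{2} \cdot 0 = 51 + 4 \cdot 11^{2} \cdot 0 = 51 + 4 \cdot 121 \cdot 0 = 51 + 484 \cdot 0 = 51 + 0 = 51$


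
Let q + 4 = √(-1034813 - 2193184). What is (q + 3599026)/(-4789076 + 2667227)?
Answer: -1199674/707283 - I*√3227997/2121849 ≈ -1.6962 - 0.00084674*I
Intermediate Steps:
q = -4 + I*√3227997 (q = -4 + √(-1034813 - 2193184) = -4 + √(-3227997) = -4 + I*√3227997 ≈ -4.0 + 1796.7*I)
(q + 3599026)/(-4789076 + 2667227) = ((-4 + I*√3227997) + 3599026)/(-4789076 + 2667227) = (3599022 + I*√3227997)/(-2121849) = (3599022 + I*√3227997)*(-1/2121849) = -1199674/707283 - I*√3227997/2121849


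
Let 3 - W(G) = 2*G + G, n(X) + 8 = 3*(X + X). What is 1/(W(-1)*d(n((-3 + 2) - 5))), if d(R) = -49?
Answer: -1/294 ≈ -0.0034014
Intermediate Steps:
n(X) = -8 + 6*X (n(X) = -8 + 3*(X + X) = -8 + 3*(2*X) = -8 + 6*X)
W(G) = 3 - 3*G (W(G) = 3 - (2*G + G) = 3 - 3*G)
1/(W(-1)*d(n((-3 + 2) - 5))) = 1/((3 - 3*(-1))*(-49)) = 1/((3 + 3)*(-49)) = 1/(6*(-49)) = 1/(-294) = -1/294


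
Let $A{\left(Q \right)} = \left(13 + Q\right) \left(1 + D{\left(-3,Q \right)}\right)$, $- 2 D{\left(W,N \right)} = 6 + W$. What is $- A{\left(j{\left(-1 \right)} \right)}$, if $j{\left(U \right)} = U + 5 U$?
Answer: $\frac{7}{2} \approx 3.5$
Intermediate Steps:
$D{\left(W,N \right)} = -3 - \frac{W}{2}$ ($D{\left(W,N \right)} = - \frac{6 + W}{2} = -3 - \frac{W}{2}$)
$j{\left(U \right)} = 6 U$
$A{\left(Q \right)} = - \frac{13}{2} - \frac{Q}{2}$ ($A{\left(Q \right)} = \left(13 + Q\right) \left(1 - \frac{3}{2}\right) = \left(13 + Q\right) \left(- \frac{1}{2}\right) = - \frac{13}{2} - \frac{Q}{2}$)
$- A{\left(j{\left(-1 \right)} \right)} = - (- \frac{13}{2} - \frac{6 \left(-1\right)}{2}) = - (- \frac{13}{2} - -3) = - (- \frac{13}{2} + 3) = \left(-1\right) \left(- \frac{7}{2}\right) = \frac{7}{2}$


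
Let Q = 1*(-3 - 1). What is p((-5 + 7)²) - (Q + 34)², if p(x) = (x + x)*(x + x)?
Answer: -836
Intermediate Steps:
p(x) = 4*x² (p(x) = (2*x)*(2*x) = 4*x²)
Q = -4 (Q = 1*(-4) = -4)
p((-5 + 7)²) - (Q + 34)² = 4*((-5 + 7)²)² - (-4 + 34)² = 4*(2²)² - 1*30² = 4*4² - 1*900 = 4*16 - 900 = 64 - 900 = -836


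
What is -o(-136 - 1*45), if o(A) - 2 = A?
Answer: 179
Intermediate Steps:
o(A) = 2 + A
-o(-136 - 1*45) = -(2 + (-136 - 1*45)) = -(2 + (-136 - 45)) = -(2 - 181) = -1*(-179) = 179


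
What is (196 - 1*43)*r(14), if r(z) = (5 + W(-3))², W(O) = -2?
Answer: 1377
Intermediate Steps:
r(z) = 9 (r(z) = (5 - 2)² = 3² = 9)
(196 - 1*43)*r(14) = (196 - 1*43)*9 = (196 - 43)*9 = 153*9 = 1377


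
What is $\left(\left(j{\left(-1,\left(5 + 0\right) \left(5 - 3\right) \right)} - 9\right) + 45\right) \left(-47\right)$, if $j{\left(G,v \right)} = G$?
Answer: $-1645$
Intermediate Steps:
$\left(\left(j{\left(-1,\left(5 + 0\right) \left(5 - 3\right) \right)} - 9\right) + 45\right) \left(-47\right) = \left(\left(-1 - 9\right) + 45\right) \left(-47\right) = \left(-10 + 45\right) \left(-47\right) = 35 \left(-47\right) = -1645$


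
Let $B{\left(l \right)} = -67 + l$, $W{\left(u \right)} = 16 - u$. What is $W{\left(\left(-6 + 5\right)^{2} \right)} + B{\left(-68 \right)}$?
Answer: $-120$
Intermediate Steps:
$W{\left(\left(-6 + 5\right)^{2} \right)} + B{\left(-68 \right)} = \left(16 - \left(-6 + 5\right)^{2}\right) - 135 = \left(16 - \left(-1\right)^{2}\right) - 135 = \left(16 - 1\right) - 135 = 15 - 135 = -120$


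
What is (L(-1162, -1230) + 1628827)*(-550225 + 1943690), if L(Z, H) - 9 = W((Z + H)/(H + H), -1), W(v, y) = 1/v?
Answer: 1357296979111495/598 ≈ 2.2697e+12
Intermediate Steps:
L(Z, H) = 9 + 2*H/(H + Z) (L(Z, H) = 9 + 1/((Z + H)/(H + H)) = 9 + 1/((H + Z)/((2*H))) = 9 + 1/((H + Z)*(1/(2*H))) = 9 + 1/((H + Z)/(2*H)) = 9 + 2*H/(H + Z))
(L(-1162, -1230) + 1628827)*(-550225 + 1943690) = ((9*(-1162) + 11*(-1230))/(-1230 - 1162) + 1628827)*(-550225 + 1943690) = ((-10458 - 13530)/(-2392) + 1628827)*1393465 = (-1/2392*(-23988) + 1628827)*1393465 = (5997/598 + 1628827)*1393465 = (974044543/598)*1393465 = 1357296979111495/598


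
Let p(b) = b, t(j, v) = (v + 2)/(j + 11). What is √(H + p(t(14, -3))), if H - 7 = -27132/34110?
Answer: 2*√49808559/5685 ≈ 2.4829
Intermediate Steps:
H = 35273/5685 (H = 7 - 27132/34110 = 7 - 27132*1/34110 = 7 - 4522/5685 = 35273/5685 ≈ 6.2046)
t(j, v) = (2 + v)/(11 + j)
√(H + p(t(14, -3))) = √(35273/5685 + (2 - 3)/(11 + 14)) = √(35273/5685 - 1/25) = √(175228/28425) = 2*√49808559/5685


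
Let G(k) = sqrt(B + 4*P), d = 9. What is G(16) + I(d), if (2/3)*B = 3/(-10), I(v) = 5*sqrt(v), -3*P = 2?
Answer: 15 + I*sqrt(2805)/30 ≈ 15.0 + 1.7654*I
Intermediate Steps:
P = -2/3 (P = -1/3*2 = -2/3 ≈ -0.66667)
B = -9/20 (B = 3*(3/(-10))/2 = 3*(3*(-1/10))/2 = (3/2)*(-3/10) = -9/20 ≈ -0.45000)
G(k) = I*sqrt(2805)/30 (G(k) = sqrt(-9/20 + 4*(-2/3)) = sqrt(-9/20 - 8/3) = sqrt(-187/60) = I*sqrt(2805)/30)
G(16) + I(d) = I*sqrt(2805)/30 + 5*sqrt(9) = I*sqrt(2805)/30 + 5*3 = I*sqrt(2805)/30 + 15 = 15 + I*sqrt(2805)/30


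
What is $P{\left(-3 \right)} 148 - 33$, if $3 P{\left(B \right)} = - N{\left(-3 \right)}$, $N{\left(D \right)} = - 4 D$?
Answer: $-625$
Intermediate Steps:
$P{\left(B \right)} = -4$ ($P{\left(B \right)} = \frac{\left(-1\right) \left(\left(-4\right) \left(-3\right)\right)}{3} = \frac{\left(-1\right) 12}{3} = \frac{1}{3} \left(-12\right) = -4$)
$P{\left(-3 \right)} 148 - 33 = \left(-4\right) 148 - 33 = -592 - 33 = -625$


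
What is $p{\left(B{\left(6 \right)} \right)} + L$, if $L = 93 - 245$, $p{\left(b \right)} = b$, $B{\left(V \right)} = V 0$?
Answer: $-152$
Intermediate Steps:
$B{\left(V \right)} = 0$
$L = -152$
$p{\left(B{\left(6 \right)} \right)} + L = 0 - 152 = -152$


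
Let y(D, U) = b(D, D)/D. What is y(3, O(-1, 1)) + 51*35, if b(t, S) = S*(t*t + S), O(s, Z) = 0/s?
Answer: 1797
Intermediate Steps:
O(s, Z) = 0
b(t, S) = S*(S + t**2) (b(t, S) = S*(t**2 + S) = S*(S + t**2))
y(D, U) = D + D**2 (y(D, U) = (D*(D + D**2))/D = D + D**2)
y(3, O(-1, 1)) + 51*35 = 3*(1 + 3) + 51*35 = 3*4 + 1785 = 12 + 1785 = 1797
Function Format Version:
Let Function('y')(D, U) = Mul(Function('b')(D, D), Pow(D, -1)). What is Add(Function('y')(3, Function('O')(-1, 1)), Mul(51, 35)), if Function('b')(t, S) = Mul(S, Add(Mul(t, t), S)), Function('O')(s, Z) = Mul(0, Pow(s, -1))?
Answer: 1797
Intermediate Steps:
Function('O')(s, Z) = 0
Function('b')(t, S) = Mul(S, Add(S, Pow(t, 2))) (Function('b')(t, S) = Mul(S, Add(Pow(t, 2), S)) = Mul(S, Add(S, Pow(t, 2))))
Function('y')(D, U) = Add(D, Pow(D, 2)) (Function('y')(D, U) = Mul(Mul(D, Add(D, Pow(D, 2))), Pow(D, -1)) = Add(D, Pow(D, 2)))
Add(Function('y')(3, Function('O')(-1, 1)), Mul(51, 35)) = Add(Mul(3, Add(1, 3)), Mul(51, 35)) = Add(Mul(3, 4), 1785) = Add(12, 1785) = 1797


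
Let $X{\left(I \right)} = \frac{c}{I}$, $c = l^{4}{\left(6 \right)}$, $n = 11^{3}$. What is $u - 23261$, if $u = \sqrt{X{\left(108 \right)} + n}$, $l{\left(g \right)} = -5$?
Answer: $-23261 + \frac{\sqrt{433119}}{18} \approx -23224.0$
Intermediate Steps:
$n = 1331$
$c = 625$ ($c = \left(-5\right)^{4} = 625$)
$X{\left(I \right)} = \frac{625}{I}$
$u = \frac{\sqrt{433119}}{18}$ ($u = \sqrt{\frac{625}{108} + 1331} = \sqrt{\frac{144373}{108}} = \frac{\sqrt{433119}}{18} \approx 36.562$)
$u - 23261 = \frac{\sqrt{433119}}{18} - 23261 = -23261 + \frac{\sqrt{433119}}{18}$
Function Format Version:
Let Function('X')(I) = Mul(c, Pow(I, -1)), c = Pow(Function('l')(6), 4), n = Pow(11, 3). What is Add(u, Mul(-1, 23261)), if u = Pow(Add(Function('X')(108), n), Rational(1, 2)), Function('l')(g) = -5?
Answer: Add(-23261, Mul(Rational(1, 18), Pow(433119, Rational(1, 2)))) ≈ -23224.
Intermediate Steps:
n = 1331
c = 625 (c = Pow(-5, 4) = 625)
Function('X')(I) = Mul(625, Pow(I, -1))
u = Mul(Rational(1, 18), Pow(433119, Rational(1, 2))) (u = Pow(Add(Mul(625, Pow(108, -1)), 1331), Rational(1, 2)) = Pow(Add(Mul(625, Rational(1, 108)), 1331), Rational(1, 2)) = Pow(Add(Rational(625, 108), 1331), Rational(1, 2)) = Pow(Rational(144373, 108), Rational(1, 2)) = Mul(Rational(1, 18), Pow(433119, Rational(1, 2))) ≈ 36.562)
Add(u, Mul(-1, 23261)) = Add(Mul(Rational(1, 18), Pow(433119, Rational(1, 2))), Mul(-1, 23261)) = Add(Mul(Rational(1, 18), Pow(433119, Rational(1, 2))), -23261) = Add(-23261, Mul(Rational(1, 18), Pow(433119, Rational(1, 2))))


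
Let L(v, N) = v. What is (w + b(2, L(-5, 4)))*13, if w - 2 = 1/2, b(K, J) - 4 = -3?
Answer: 91/2 ≈ 45.500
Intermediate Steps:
b(K, J) = 1 (b(K, J) = 4 - 3 = 1)
w = 5/2 (w = 2 + 1/2 = 2 + ½ = 5/2 ≈ 2.5000)
(w + b(2, L(-5, 4)))*13 = (5/2 + 1)*13 = (7/2)*13 = 91/2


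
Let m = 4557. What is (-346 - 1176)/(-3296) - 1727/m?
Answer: 621781/7509936 ≈ 0.082794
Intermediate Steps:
(-346 - 1176)/(-3296) - 1727/m = (-346 - 1176)/(-3296) - 1727/4557 = -1522*(-1/3296) - 1727*1/4557 = 761/1648 - 1727/4557 = 621781/7509936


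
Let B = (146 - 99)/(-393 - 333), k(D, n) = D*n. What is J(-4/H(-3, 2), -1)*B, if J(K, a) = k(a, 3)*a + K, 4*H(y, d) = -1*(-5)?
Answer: 47/3630 ≈ 0.012948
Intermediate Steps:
H(y, d) = 5/4 (H(y, d) = (-1*(-5))/4 = (¼)*5 = 5/4)
B = -47/726 (B = 47/(-726) = 47*(-1/726) = -47/726 ≈ -0.064738)
J(K, a) = K + 3*a² (J(K, a) = (a*3)*a + K = (3*a)*a + K = 3*a² + K = K + 3*a²)
J(-4/H(-3, 2), -1)*B = (-4/(5/4) + 3*(-1)²)*(-47/726) = ((⅘)*(-4) + 3*1)*(-47/726) = (-16/5 + 3)*(-47/726) = -⅕*(-47/726) = 47/3630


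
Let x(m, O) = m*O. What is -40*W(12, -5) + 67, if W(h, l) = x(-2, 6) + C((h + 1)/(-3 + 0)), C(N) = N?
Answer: 2161/3 ≈ 720.33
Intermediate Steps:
x(m, O) = O*m
W(h, l) = -37/3 - h/3 (W(h, l) = 6*(-2) + (h + 1)/(-3 + 0) = -12 + (1 + h)/(-3) = -12 + (1 + h)*(-⅓) = -12 + (-⅓ - h/3) = -37/3 - h/3)
-40*W(12, -5) + 67 = -40*(-37/3 - ⅓*12) + 67 = -40*(-37/3 - 4) + 67 = -40*(-49/3) + 67 = 1960/3 + 67 = 2161/3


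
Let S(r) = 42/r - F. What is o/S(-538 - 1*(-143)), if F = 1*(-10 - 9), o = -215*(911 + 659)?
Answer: -133332250/7463 ≈ -17866.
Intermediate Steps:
o = -337550 (o = -215*1570 = -337550)
F = -19 (F = 1*(-19) = -19)
S(r) = 19 + 42/r (S(r) = 42/r - 1*(-19) = 42/r + 19 = 19 + 42/r)
o/S(-538 - 1*(-143)) = -337550/(19 + 42/(-538 - 1*(-143))) = -337550/(19 + 42/(-538 + 143)) = -337550/(19 + 42/(-395)) = -337550/(19 + 42*(-1/395)) = -337550/(19 - 42/395) = -337550/7463/395 = -337550*395/7463 = -133332250/7463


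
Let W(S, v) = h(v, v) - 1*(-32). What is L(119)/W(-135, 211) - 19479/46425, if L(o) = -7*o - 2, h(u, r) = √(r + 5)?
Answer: -52342293/1562975 + 2505*√6/404 ≈ -18.301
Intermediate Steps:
h(u, r) = √(5 + r)
L(o) = -2 - 7*o
W(S, v) = 32 + √(5 + v) (W(S, v) = √(5 + v) - 1*(-32) = √(5 + v) + 32 = 32 + √(5 + v))
L(119)/W(-135, 211) - 19479/46425 = (-2 - 7*119)/(32 + √(5 + 211)) - 19479/46425 = (-2 - 833)/(32 + √216) - 19479*1/46425 = -835/(32 + 6*√6) - 6493/15475 = -6493/15475 - 835/(32 + 6*√6)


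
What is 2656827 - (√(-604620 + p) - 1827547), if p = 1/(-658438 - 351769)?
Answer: 4484374 - I*√617025703715172587/1010207 ≈ 4.4844e+6 - 777.57*I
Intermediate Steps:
p = -1/1010207 (p = 1/(-1010207) = -1/1010207 ≈ -9.8990e-7)
2656827 - (√(-604620 + p) - 1827547) = 2656827 - (√(-604620 - 1/1010207) - 1827547) = 2656827 - (√(-610791356341/1010207) - 1827547) = 2656827 - (I*√617025703715172587/1010207 - 1827547) = 2656827 - (-1827547 + I*√617025703715172587/1010207) = 2656827 + (1827547 - I*√617025703715172587/1010207) = 4484374 - I*√617025703715172587/1010207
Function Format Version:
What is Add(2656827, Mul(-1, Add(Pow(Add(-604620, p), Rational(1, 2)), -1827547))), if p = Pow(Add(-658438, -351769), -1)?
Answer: Add(4484374, Mul(Rational(-1, 1010207), I, Pow(617025703715172587, Rational(1, 2)))) ≈ Add(4.4844e+6, Mul(-777.57, I))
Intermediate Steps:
p = Rational(-1, 1010207) (p = Pow(-1010207, -1) = Rational(-1, 1010207) ≈ -9.8990e-7)
Add(2656827, Mul(-1, Add(Pow(Add(-604620, p), Rational(1, 2)), -1827547))) = Add(2656827, Mul(-1, Add(Pow(Add(-604620, Rational(-1, 1010207)), Rational(1, 2)), -1827547))) = Add(2656827, Mul(-1, Add(Pow(Rational(-610791356341, 1010207), Rational(1, 2)), -1827547))) = Add(2656827, Mul(-1, Add(Mul(Rational(1, 1010207), I, Pow(617025703715172587, Rational(1, 2))), -1827547))) = Add(2656827, Mul(-1, Add(-1827547, Mul(Rational(1, 1010207), I, Pow(617025703715172587, Rational(1, 2)))))) = Add(2656827, Add(1827547, Mul(Rational(-1, 1010207), I, Pow(617025703715172587, Rational(1, 2))))) = Add(4484374, Mul(Rational(-1, 1010207), I, Pow(617025703715172587, Rational(1, 2))))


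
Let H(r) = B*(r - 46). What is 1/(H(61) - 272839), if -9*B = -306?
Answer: -1/272329 ≈ -3.6720e-6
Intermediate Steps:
B = 34 (B = -⅑*(-306) = 34)
H(r) = -1564 + 34*r (H(r) = 34*(r - 46) = 34*(-46 + r) = -1564 + 34*r)
1/(H(61) - 272839) = 1/((-1564 + 34*61) - 272839) = 1/((-1564 + 2074) - 272839) = 1/(510 - 272839) = 1/(-272329) = -1/272329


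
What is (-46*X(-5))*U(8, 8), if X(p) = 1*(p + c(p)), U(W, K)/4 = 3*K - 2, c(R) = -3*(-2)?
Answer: -4048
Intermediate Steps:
c(R) = 6
U(W, K) = -8 + 12*K (U(W, K) = 4*(3*K - 2) = 4*(-2 + 3*K) = -8 + 12*K)
X(p) = 6 + p (X(p) = 1*(p + 6) = 1*(6 + p) = 6 + p)
(-46*X(-5))*U(8, 8) = (-46*(6 - 5))*(-8 + 12*8) = (-46*1)*(-8 + 96) = -46*88 = -4048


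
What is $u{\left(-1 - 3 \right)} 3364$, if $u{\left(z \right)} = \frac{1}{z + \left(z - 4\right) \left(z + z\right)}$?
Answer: $\frac{841}{15} \approx 56.067$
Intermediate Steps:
$u{\left(z \right)} = \frac{1}{z + 2 z \left(-4 + z\right)}$ ($u{\left(z \right)} = \frac{1}{z + \left(-4 + z\right) 2 z} = \frac{1}{z + 2 z \left(-4 + z\right)}$)
$u{\left(-1 - 3 \right)} 3364 = \frac{1}{\left(-1 - 3\right) \left(-7 + 2 \left(-1 - 3\right)\right)} 3364 = \frac{1}{\left(-4\right) \left(-7 + 2 \left(-4\right)\right)} 3364 = - \frac{1}{4 \left(-7 - 8\right)} 3364 = - \frac{1}{4 \left(-15\right)} 3364 = \left(- \frac{1}{4}\right) \left(- \frac{1}{15}\right) 3364 = \frac{1}{60} \cdot 3364 = \frac{841}{15}$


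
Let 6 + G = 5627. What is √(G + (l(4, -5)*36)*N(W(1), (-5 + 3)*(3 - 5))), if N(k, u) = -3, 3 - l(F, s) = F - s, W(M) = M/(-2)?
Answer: √6269 ≈ 79.177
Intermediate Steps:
W(M) = -M/2 (W(M) = M*(-½) = -M/2)
l(F, s) = 3 + s - F (l(F, s) = 3 - (F - s) = 3 + (s - F) = 3 + s - F)
G = 5621 (G = -6 + 5627 = 5621)
√(G + (l(4, -5)*36)*N(W(1), (-5 + 3)*(3 - 5))) = √(5621 + ((3 - 5 - 1*4)*36)*(-3)) = √(5621 + ((3 - 5 - 4)*36)*(-3)) = √(5621 - 6*36*(-3)) = √(5621 - 216*(-3)) = √(5621 + 648) = √6269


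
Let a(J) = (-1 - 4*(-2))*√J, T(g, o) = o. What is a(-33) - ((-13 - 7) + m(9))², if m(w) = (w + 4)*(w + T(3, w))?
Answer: -45796 + 7*I*√33 ≈ -45796.0 + 40.212*I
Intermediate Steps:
m(w) = 2*w*(4 + w) (m(w) = (w + 4)*(w + w) = (4 + w)*(2*w) = 2*w*(4 + w))
a(J) = 7*√J (a(J) = (-1 + 8)*√J = 7*√J)
a(-33) - ((-13 - 7) + m(9))² = 7*√(-33) - ((-13 - 7) + 2*9*(4 + 9))² = 7*(I*√33) - (-20 + 2*9*13)² = 7*I*√33 - (-20 + 234)² = 7*I*√33 - 1*214² = 7*I*√33 - 1*45796 = 7*I*√33 - 45796 = -45796 + 7*I*√33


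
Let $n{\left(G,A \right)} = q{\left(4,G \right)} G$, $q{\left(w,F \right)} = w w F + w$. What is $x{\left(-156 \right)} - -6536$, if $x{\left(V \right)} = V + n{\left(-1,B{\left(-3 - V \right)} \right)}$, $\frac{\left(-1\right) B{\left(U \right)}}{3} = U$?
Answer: $6392$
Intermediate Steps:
$q{\left(w,F \right)} = w + F w^{2}$ ($q{\left(w,F \right)} = w^{2} F + w = F w^{2} + w = w + F w^{2}$)
$B{\left(U \right)} = - 3 U$
$n{\left(G,A \right)} = G \left(4 + 16 G\right)$ ($n{\left(G,A \right)} = 4 \left(1 + G 4\right) G = 4 \left(1 + 4 G\right) G = \left(4 + 16 G\right) G = G \left(4 + 16 G\right)$)
$x{\left(V \right)} = 12 + V$ ($x{\left(V \right)} = V + 4 \left(-1\right) \left(1 + 4 \left(-1\right)\right) = V + 4 \left(-1\right) \left(1 - 4\right) = V + 4 \left(-1\right) \left(-3\right) = V + 12 = 12 + V$)
$x{\left(-156 \right)} - -6536 = \left(12 - 156\right) - -6536 = -144 + 6536 = 6392$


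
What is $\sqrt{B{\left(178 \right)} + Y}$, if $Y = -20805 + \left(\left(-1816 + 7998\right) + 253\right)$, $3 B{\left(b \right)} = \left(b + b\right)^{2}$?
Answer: $\frac{\sqrt{250878}}{3} \approx 166.96$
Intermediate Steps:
$B{\left(b \right)} = \frac{4 b^{2}}{3}$ ($B{\left(b \right)} = \frac{\left(b + b\right)^{2}}{3} = \frac{\left(2 b\right)^{2}}{3} = \frac{4 b^{2}}{3}$)
$Y = -14370$ ($Y = -20805 + \left(6182 + 253\right) = -20805 + 6435 = -14370$)
$\sqrt{B{\left(178 \right)} + Y} = \sqrt{\frac{4 \cdot 178^{2}}{3} - 14370} = \sqrt{\frac{4}{3} \cdot 31684 - 14370} = \sqrt{\frac{126736}{3} - 14370} = \sqrt{\frac{83626}{3}} = \frac{\sqrt{250878}}{3}$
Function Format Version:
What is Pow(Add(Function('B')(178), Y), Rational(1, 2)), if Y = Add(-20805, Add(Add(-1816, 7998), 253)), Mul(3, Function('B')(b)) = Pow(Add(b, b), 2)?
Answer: Mul(Rational(1, 3), Pow(250878, Rational(1, 2))) ≈ 166.96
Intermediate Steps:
Function('B')(b) = Mul(Rational(4, 3), Pow(b, 2)) (Function('B')(b) = Mul(Rational(1, 3), Pow(Add(b, b), 2)) = Mul(Rational(1, 3), Pow(Mul(2, b), 2)) = Mul(Rational(1, 3), Mul(4, Pow(b, 2))) = Mul(Rational(4, 3), Pow(b, 2)))
Y = -14370 (Y = Add(-20805, Add(6182, 253)) = Add(-20805, 6435) = -14370)
Pow(Add(Function('B')(178), Y), Rational(1, 2)) = Pow(Add(Mul(Rational(4, 3), Pow(178, 2)), -14370), Rational(1, 2)) = Pow(Add(Mul(Rational(4, 3), 31684), -14370), Rational(1, 2)) = Pow(Add(Rational(126736, 3), -14370), Rational(1, 2)) = Pow(Rational(83626, 3), Rational(1, 2)) = Mul(Rational(1, 3), Pow(250878, Rational(1, 2)))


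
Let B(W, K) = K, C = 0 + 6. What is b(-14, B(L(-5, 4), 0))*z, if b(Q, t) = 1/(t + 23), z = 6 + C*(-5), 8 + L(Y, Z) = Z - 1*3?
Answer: -24/23 ≈ -1.0435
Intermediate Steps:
C = 6
L(Y, Z) = -11 + Z (L(Y, Z) = -8 + (Z - 1*3) = -8 + (Z - 3) = -8 + (-3 + Z) = -11 + Z)
z = -24 (z = 6 + 6*(-5) = 6 - 30 = -24)
b(Q, t) = 1/(23 + t)
b(-14, B(L(-5, 4), 0))*z = -24/(23 + 0) = -24/23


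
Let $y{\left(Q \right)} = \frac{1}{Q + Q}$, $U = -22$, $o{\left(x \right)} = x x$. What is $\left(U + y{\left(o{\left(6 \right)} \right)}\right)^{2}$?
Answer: $\frac{2505889}{5184} \approx 483.39$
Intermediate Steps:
$o{\left(x \right)} = x^{2}$
$y{\left(Q \right)} = \frac{1}{2 Q}$
$\left(U + y{\left(o{\left(6 \right)} \right)}\right)^{2} = \left(-22 + \frac{1}{2 \cdot 6^{2}}\right)^{2} = \left(-22 + \frac{1}{2 \cdot 36}\right)^{2} = \left(-22 + \frac{1}{2} \cdot \frac{1}{36}\right)^{2} = \left(-22 + \frac{1}{72}\right)^{2} = \left(- \frac{1583}{72}\right)^{2} = \frac{2505889}{5184}$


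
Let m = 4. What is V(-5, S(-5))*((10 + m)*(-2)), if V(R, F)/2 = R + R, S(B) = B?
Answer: 560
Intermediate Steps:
V(R, F) = 4*R (V(R, F) = 2*(R + R) = 2*(2*R) = 4*R)
V(-5, S(-5))*((10 + m)*(-2)) = (4*(-5))*((10 + 4)*(-2)) = -280*(-2) = -20*(-28) = 560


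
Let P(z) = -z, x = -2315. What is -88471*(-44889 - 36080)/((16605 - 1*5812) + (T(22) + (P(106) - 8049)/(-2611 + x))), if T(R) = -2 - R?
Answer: 35286949773474/53056249 ≈ 6.6509e+5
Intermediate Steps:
-88471*(-44889 - 36080)/((16605 - 1*5812) + (T(22) + (P(106) - 8049)/(-2611 + x))) = -88471*(-44889 - 36080)/((16605 - 1*5812) + ((-2 - 1*22) + (-1*106 - 8049)/(-2611 - 2315))) = -88471*(-80969/((16605 - 5812) + ((-2 - 22) + (-106 - 8049)/(-4926)))) = -88471*(-80969/(10793 + (-24 - 8155*(-1/4926)))) = -88471*(-80969/(10793 + (-24 + 8155/4926))) = -88471*(-80969/(10793 - 110069/4926)) = -88471/((53056249/4926)*(-1/80969)) = -88471/(-53056249/398853294) = -88471*(-398853294/53056249) = 35286949773474/53056249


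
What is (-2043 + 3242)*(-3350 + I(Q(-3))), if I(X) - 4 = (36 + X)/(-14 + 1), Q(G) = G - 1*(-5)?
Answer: -52199664/13 ≈ -4.0154e+6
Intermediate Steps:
Q(G) = 5 + G (Q(G) = G + 5 = 5 + G)
I(X) = 16/13 - X/13 (I(X) = 4 + (36 + X)/(-14 + 1) = 4 + (36 + X)/(-13) = 4 + (36 + X)*(-1/13) = 4 + (-36/13 - X/13) = 16/13 - X/13)
(-2043 + 3242)*(-3350 + I(Q(-3))) = (-2043 + 3242)*(-3350 + (16/13 - (5 - 3)/13)) = 1199*(-3350 + (16/13 - 1/13*2)) = 1199*(-3350 + (16/13 - 2/13)) = 1199*(-3350 + 14/13) = 1199*(-43536/13) = -52199664/13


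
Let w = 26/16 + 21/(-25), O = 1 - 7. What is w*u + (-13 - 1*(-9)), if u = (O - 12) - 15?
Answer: -5981/200 ≈ -29.905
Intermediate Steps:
O = -6
u = -33 (u = (-6 - 12) - 15 = -18 - 15 = -33)
w = 157/200 (w = 26*(1/16) + 21*(-1/25) = 13/8 - 21/25 = 157/200 ≈ 0.78500)
w*u + (-13 - 1*(-9)) = (157/200)*(-33) + (-13 - 1*(-9)) = -5181/200 + (-13 + 9) = -5181/200 - 4 = -5981/200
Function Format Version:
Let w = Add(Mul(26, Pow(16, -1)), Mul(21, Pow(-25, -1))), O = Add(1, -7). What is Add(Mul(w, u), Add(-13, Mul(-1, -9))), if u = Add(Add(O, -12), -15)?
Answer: Rational(-5981, 200) ≈ -29.905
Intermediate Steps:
O = -6
u = -33 (u = Add(Add(-6, -12), -15) = Add(-18, -15) = -33)
w = Rational(157, 200) (w = Add(Mul(26, Rational(1, 16)), Mul(21, Rational(-1, 25))) = Add(Rational(13, 8), Rational(-21, 25)) = Rational(157, 200) ≈ 0.78500)
Add(Mul(w, u), Add(-13, Mul(-1, -9))) = Add(Mul(Rational(157, 200), -33), Add(-13, Mul(-1, -9))) = Add(Rational(-5181, 200), Add(-13, 9)) = Add(Rational(-5181, 200), -4) = Rational(-5981, 200)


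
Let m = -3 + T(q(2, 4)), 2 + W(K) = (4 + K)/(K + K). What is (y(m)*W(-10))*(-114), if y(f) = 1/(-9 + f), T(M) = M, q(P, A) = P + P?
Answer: -969/40 ≈ -24.225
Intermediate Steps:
q(P, A) = 2*P
W(K) = -2 + (4 + K)/(2*K) (W(K) = -2 + (4 + K)/(K + K) = -2 + (4 + K)/((2*K)) = -2 + (4 + K)*(1/(2*K)) = -2 + (4 + K)/(2*K))
m = 1 (m = -3 + 2*2 = -3 + 4 = 1)
(y(m)*W(-10))*(-114) = ((-3/2 + 2/(-10))/(-9 + 1))*(-114) = ((-3/2 + 2*(-⅒))/(-8))*(-114) = -(-3/2 - ⅕)/8*(-114) = -⅛*(-17/10)*(-114) = (17/80)*(-114) = -969/40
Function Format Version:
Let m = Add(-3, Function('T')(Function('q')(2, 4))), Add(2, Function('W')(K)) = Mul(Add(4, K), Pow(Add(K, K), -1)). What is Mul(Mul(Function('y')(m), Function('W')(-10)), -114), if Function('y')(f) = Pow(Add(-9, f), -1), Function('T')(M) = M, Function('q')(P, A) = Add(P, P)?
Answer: Rational(-969, 40) ≈ -24.225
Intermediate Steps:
Function('q')(P, A) = Mul(2, P)
Function('W')(K) = Add(-2, Mul(Rational(1, 2), Pow(K, -1), Add(4, K))) (Function('W')(K) = Add(-2, Mul(Add(4, K), Pow(Add(K, K), -1))) = Add(-2, Mul(Add(4, K), Pow(Mul(2, K), -1))) = Add(-2, Mul(Add(4, K), Mul(Rational(1, 2), Pow(K, -1)))) = Add(-2, Mul(Rational(1, 2), Pow(K, -1), Add(4, K))))
m = 1 (m = Add(-3, Mul(2, 2)) = Add(-3, 4) = 1)
Mul(Mul(Function('y')(m), Function('W')(-10)), -114) = Mul(Mul(Pow(Add(-9, 1), -1), Add(Rational(-3, 2), Mul(2, Pow(-10, -1)))), -114) = Mul(Mul(Pow(-8, -1), Add(Rational(-3, 2), Mul(2, Rational(-1, 10)))), -114) = Mul(Mul(Rational(-1, 8), Add(Rational(-3, 2), Rational(-1, 5))), -114) = Mul(Mul(Rational(-1, 8), Rational(-17, 10)), -114) = Mul(Rational(17, 80), -114) = Rational(-969, 40)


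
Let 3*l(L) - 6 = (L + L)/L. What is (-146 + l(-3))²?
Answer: 184900/9 ≈ 20544.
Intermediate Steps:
l(L) = 8/3 (l(L) = 2 + ((L + L)/L)/3 = 2 + ((2*L)/L)/3 = 2 + (⅓)*2 = 2 + ⅔ = 8/3)
(-146 + l(-3))² = (-146 + 8/3)² = (-430/3)² = 184900/9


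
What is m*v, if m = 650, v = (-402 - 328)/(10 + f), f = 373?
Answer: -474500/383 ≈ -1238.9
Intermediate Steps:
v = -730/383 (v = (-402 - 328)/(10 + 373) = -730/383 ≈ -1.9060)
m*v = 650*(-730/383) = -474500/383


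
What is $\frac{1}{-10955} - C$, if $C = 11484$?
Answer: $- \frac{125807221}{10955} \approx -11484.0$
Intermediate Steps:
$\frac{1}{-10955} - C = \frac{1}{-10955} - 11484 = - \frac{1}{10955} - 11484 = - \frac{125807221}{10955}$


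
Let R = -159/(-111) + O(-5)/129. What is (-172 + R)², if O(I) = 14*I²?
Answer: 641871766561/22781529 ≈ 28175.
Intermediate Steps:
R = 19787/4773 (R = -159/(-111) + (14*(-5)²)/129 = -159*(-1/111) + (14*25)*(1/129) = 53/37 + 350*(1/129) = 53/37 + 350/129 = 19787/4773 ≈ 4.1456)
(-172 + R)² = (-172 + 19787/4773)² = (-801169/4773)² = 641871766561/22781529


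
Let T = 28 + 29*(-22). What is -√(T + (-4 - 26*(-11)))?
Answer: -2*I*√82 ≈ -18.111*I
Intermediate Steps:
T = -610 (T = 28 - 638 = -610)
-√(T + (-4 - 26*(-11))) = -√(-610 + (-4 - 26*(-11))) = -√(-610 + (-4 + 286)) = -√(-610 + 282) = -√(-328) = -2*I*√82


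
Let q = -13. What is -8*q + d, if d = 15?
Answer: 119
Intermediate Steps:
-8*q + d = -8*(-13) + 15 = 104 + 15 = 119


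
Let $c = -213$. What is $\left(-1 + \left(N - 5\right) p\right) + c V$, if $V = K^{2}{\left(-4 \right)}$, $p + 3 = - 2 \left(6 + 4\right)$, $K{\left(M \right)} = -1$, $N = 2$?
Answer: $-145$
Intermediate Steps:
$p = -23$ ($p = -3 - 2 \left(6 + 4\right) = -3 - 20 = -23$)
$V = 1$ ($V = \left(-1\right)^{2} = 1$)
$\left(-1 + \left(N - 5\right) p\right) + c V = \left(-1 + \left(2 - 5\right) \left(-23\right)\right) - 213 = \left(-1 - -69\right) - 213 = \left(-1 + 69\right) - 213 = 68 - 213 = -145$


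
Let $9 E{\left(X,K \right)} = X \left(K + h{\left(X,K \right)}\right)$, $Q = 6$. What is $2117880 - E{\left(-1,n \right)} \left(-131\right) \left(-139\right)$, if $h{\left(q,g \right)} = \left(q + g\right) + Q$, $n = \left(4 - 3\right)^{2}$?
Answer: $\frac{19188383}{9} \approx 2.132 \cdot 10^{6}$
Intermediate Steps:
$n = 1$ ($n = 1^{2} = 1$)
$h{\left(q,g \right)} = 6 + g + q$ ($h{\left(q,g \right)} = \left(q + g\right) + 6 = \left(g + q\right) + 6 = 6 + g + q$)
$E{\left(X,K \right)} = \frac{X \left(6 + X + 2 K\right)}{9}$ ($E{\left(X,K \right)} = \frac{X \left(K + \left(6 + K + X\right)\right)}{9} = \frac{X \left(6 + X + 2 K\right)}{9}$)
$2117880 - E{\left(-1,n \right)} \left(-131\right) \left(-139\right) = 2117880 - \frac{1}{9} \left(-1\right) \left(6 - 1 + 2 \cdot 1\right) \left(-131\right) \left(-139\right) = 2117880 - \frac{1}{9} \left(-1\right) \left(6 - 1 + 2\right) \left(-131\right) \left(-139\right) = 2117880 - \frac{1}{9} \left(-1\right) 7 \left(-131\right) \left(-139\right) = 2117880 - \left(- \frac{7}{9}\right) \left(-131\right) \left(-139\right) = 2117880 - \frac{917}{9} \left(-139\right) = 2117880 - - \frac{127463}{9} = 2117880 + \frac{127463}{9} = \frac{19188383}{9}$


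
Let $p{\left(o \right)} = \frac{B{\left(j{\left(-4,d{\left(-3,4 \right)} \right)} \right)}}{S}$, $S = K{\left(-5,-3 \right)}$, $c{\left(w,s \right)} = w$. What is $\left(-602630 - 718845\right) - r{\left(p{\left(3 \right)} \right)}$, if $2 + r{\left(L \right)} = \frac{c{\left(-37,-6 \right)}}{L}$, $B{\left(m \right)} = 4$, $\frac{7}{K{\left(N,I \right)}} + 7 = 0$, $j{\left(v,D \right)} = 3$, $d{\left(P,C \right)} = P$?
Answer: $- \frac{5285929}{4} \approx -1.3215 \cdot 10^{6}$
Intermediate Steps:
$K{\left(N,I \right)} = -1$ ($K{\left(N,I \right)} = \frac{7}{-7 + 0} = \frac{7}{-7} = 7 \left(- \frac{1}{7}\right) = -1$)
$S = -1$
$p{\left(o \right)} = -4$ ($p{\left(o \right)} = \frac{4}{-1} = 4 \left(-1\right) = -4$)
$r{\left(L \right)} = -2 - \frac{37}{L}$
$\left(-602630 - 718845\right) - r{\left(p{\left(3 \right)} \right)} = \left(-602630 - 718845\right) - \left(-2 - \frac{37}{-4}\right) = \left(-602630 - 718845\right) - \left(-2 - - \frac{37}{4}\right) = -1321475 - \left(-2 + \frac{37}{4}\right) = -1321475 - \frac{29}{4} = - \frac{5285929}{4}$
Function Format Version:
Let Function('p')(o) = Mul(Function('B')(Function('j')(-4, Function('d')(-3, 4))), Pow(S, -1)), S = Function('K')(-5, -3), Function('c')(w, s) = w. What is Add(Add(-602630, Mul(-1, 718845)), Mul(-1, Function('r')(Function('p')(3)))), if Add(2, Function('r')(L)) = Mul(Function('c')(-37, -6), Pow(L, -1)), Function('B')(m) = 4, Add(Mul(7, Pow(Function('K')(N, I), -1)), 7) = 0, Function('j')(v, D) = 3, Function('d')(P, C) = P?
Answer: Rational(-5285929, 4) ≈ -1.3215e+6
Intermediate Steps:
Function('K')(N, I) = -1 (Function('K')(N, I) = Mul(7, Pow(Add(-7, 0), -1)) = Mul(7, Pow(-7, -1)) = Mul(7, Rational(-1, 7)) = -1)
S = -1
Function('p')(o) = -4 (Function('p')(o) = Mul(4, Pow(-1, -1)) = Mul(4, -1) = -4)
Function('r')(L) = Add(-2, Mul(-37, Pow(L, -1)))
Add(Add(-602630, Mul(-1, 718845)), Mul(-1, Function('r')(Function('p')(3)))) = Add(Add(-602630, Mul(-1, 718845)), Mul(-1, Add(-2, Mul(-37, Pow(-4, -1))))) = Add(Add(-602630, -718845), Mul(-1, Add(-2, Mul(-37, Rational(-1, 4))))) = Add(-1321475, Mul(-1, Add(-2, Rational(37, 4)))) = Add(-1321475, Mul(-1, Rational(29, 4))) = Add(-1321475, Rational(-29, 4)) = Rational(-5285929, 4)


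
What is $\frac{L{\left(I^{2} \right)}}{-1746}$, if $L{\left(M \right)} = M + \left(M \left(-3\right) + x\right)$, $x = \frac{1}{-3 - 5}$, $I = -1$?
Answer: $\frac{17}{13968} \approx 0.0012171$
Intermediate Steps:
$x = - \frac{1}{8}$ ($x = \frac{1}{-8} = - \frac{1}{8} \approx -0.125$)
$L{\left(M \right)} = - \frac{1}{8} - 2 M$ ($L{\left(M \right)} = M + \left(M \left(-3\right) - \frac{1}{8}\right) = M - \left(\frac{1}{8} + 3 M\right) = - \frac{1}{8} - 2 M$)
$\frac{L{\left(I^{2} \right)}}{-1746} = \frac{- \frac{1}{8} - 2 \left(-1\right)^{2}}{-1746} = \left(- \frac{1}{8} - 2\right) \left(- \frac{1}{1746}\right) = \left(- \frac{17}{8}\right) \left(- \frac{1}{1746}\right) = \frac{17}{13968}$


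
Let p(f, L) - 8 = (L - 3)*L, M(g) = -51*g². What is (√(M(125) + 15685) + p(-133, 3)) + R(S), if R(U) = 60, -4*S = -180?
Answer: 68 + I*√781190 ≈ 68.0 + 883.85*I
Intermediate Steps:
S = 45 (S = -¼*(-180) = 45)
p(f, L) = 8 + L*(-3 + L) (p(f, L) = 8 + (L - 3)*L = 8 + (-3 + L)*L = 8 + L*(-3 + L))
(√(M(125) + 15685) + p(-133, 3)) + R(S) = (√(-51*125² + 15685) + (8 + 3² - 3*3)) + 60 = (√(-51*15625 + 15685) + (8 + 9 - 9)) + 60 = (√(-796875 + 15685) + 8) + 60 = (√(-781190) + 8) + 60 = (I*√781190 + 8) + 60 = (8 + I*√781190) + 60 = 68 + I*√781190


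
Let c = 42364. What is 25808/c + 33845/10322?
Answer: 425049939/109320302 ≈ 3.8881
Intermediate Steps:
25808/c + 33845/10322 = 25808/42364 + 33845/10322 = 25808*(1/42364) + 33845*(1/10322) = 6452/10591 + 33845/10322 = 425049939/109320302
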